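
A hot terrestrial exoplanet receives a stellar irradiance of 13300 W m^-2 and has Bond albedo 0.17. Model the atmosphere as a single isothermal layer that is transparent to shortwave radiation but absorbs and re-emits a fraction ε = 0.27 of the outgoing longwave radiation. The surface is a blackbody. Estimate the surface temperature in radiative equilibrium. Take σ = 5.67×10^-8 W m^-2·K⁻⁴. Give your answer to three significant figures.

The planet radiates to space at T_e = [S(1−α)/(4σ)]^(1/4) = 469.7 K.
Surface balance with a leaky layer gives σT_s⁴ = σT_e⁴·2/(2−ε), so T_s = T_e·[2/(2−0.27)]^(1/4) = 487.0 K.

487 K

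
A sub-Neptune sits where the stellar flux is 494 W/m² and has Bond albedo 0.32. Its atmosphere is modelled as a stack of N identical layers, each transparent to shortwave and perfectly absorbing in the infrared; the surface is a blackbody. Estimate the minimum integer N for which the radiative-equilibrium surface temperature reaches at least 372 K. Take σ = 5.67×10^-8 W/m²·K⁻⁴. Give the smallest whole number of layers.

The effective emission temperature is T_e = [S(1−α)/(4σ)]^¼ = 196.2 K.
Need (N+1)T_e⁴ ≥ T_s⁴, i.e. N+1 ≥ (372/196.2)⁴ = 12.929.
The minimum whole number is N = 12.

12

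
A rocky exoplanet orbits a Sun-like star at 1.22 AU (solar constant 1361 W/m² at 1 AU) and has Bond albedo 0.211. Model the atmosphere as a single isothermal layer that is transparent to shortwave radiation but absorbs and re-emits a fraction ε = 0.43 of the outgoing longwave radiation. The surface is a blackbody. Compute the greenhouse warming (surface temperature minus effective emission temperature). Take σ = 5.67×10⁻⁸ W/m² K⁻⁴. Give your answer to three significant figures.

By the inverse-square law, S = 1361/1.22² = 914.4 W/m².
At the top of the atmosphere, σT_e⁴ = S(1−α)/4 = 180.4 W/m², giving T_e = 237.5 K.
For a single slab of emissivity ε, T_s⁴ = 2T_e⁴/(2−ε); thus T_s = 237.5·(1.274)^(1/4) = 252.3 K.
T_s − T_e = 252.3 − 237.5 = 14.82 K.

14.8 K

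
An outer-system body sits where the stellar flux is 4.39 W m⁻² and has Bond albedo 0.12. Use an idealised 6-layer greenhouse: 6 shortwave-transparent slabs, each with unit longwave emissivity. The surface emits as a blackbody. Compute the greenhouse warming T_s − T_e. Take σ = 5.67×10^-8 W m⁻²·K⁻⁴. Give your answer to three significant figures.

The effective emission temperature is T_e = [S(1−α)/(4σ)]^¼ = 64.24 K.
T_s = (N+1)^(1/4)·T_e = 104.5 K.
Warming: T_s − T_e = 40.25 K.

40.3 K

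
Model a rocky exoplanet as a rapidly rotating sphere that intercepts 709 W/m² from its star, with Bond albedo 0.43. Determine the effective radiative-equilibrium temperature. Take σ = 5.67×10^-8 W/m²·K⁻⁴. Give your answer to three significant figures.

Averaging over the sphere, the absorbed flux is S(1−α)/4 = 101.0 W/m².
Balancing against σT⁴: T = (101.0/5.67×10⁻⁸)^(1/4) = 205.5 K.

205 K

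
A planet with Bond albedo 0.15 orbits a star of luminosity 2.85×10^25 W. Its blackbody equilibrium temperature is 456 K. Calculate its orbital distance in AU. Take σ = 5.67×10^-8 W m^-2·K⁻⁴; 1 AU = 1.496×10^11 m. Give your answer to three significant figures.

0.0937 AU

Required flux: S = 4σT⁴/(1−α) = 11540 W m^-2.
Then d = [L/(4πS)]^(1/2) = 1.402×10^10 m, i.e. 0.09372 AU.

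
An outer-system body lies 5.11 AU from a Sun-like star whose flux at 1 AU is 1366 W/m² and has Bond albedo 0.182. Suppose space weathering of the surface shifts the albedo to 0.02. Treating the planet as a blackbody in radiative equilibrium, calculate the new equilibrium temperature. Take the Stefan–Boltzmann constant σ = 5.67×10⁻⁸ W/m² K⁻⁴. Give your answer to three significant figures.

Irradiance scales as 1/d², so S = 1366 W/m² × (1/5.11)² = 52.31 W/m².
T₂ = [S(1−α₂)/(4σ)]^(1/4) = [52.31·0.98/(4σ)]^(1/4) = 122.6 K.

123 kelvin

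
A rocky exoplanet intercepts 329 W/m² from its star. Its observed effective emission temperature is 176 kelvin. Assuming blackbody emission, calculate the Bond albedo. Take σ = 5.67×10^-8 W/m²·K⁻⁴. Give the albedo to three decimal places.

Rearranging the radiative balance, α = 1 − 4σT⁴/S.
σT⁴ = 54.40 W/m², so 4σT⁴ = 217.6 W/m².
Hence α = 1 − 217.6/329.0 = 0.3385.

0.339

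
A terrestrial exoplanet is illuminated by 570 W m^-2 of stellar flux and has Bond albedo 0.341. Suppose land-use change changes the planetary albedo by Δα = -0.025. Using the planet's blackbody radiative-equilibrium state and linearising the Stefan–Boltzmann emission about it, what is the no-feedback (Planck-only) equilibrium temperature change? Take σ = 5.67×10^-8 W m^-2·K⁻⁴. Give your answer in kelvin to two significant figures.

The baseline emission temperature is T_e = 201.7 K.
The change in absorbed flux is Δ[S(1−α)/4] = −SΔα/4 = 3.562 W m^-2.
Linearising σT⁴ gives d(σT⁴)/dT = 4σT_e³ = 1.862 W m^-2 per K.
ΔT₀ = ΔF/λ_P = 3.562/1.862 = 1.91 K.

1.9 K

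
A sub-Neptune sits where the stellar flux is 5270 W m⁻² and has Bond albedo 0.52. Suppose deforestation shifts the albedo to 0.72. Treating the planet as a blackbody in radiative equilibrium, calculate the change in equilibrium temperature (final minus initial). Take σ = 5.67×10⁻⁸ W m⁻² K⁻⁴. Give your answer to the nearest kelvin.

-41 K

Initial: T₁ = [S(1−0.52)/(4σ)]^(1/4) = 325.0 K.
Final:   T₂ = [S(1−0.72)/(4σ)]^(1/4) = 284.0 K.
ΔT = T₂ − T₁ = -40.97 K.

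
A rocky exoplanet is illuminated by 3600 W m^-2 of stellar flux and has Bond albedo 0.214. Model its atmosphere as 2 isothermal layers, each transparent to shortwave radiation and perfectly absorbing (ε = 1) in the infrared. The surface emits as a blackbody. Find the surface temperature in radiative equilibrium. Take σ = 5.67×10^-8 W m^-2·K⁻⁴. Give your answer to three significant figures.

The effective emission temperature is T_e = [S(1−α)/(4σ)]^¼ = 334.2 K.
With N = 2 opaque layers, T_s = (N+1)^(1/4)·T_e = 3^(1/4)·334.2 = 439.8 K.

440 K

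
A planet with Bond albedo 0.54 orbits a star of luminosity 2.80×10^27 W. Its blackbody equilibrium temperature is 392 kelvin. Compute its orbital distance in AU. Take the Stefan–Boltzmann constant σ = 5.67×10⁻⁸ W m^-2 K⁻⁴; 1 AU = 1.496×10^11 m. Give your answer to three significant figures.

0.925 AU

Required flux: S = 4σT⁴/(1−α) = 11640 W m^-2.
From L = 4πd²S, d = √(2.80×10^27/(4π·11640)) = 1.383×10^11 m = 0.9248 AU.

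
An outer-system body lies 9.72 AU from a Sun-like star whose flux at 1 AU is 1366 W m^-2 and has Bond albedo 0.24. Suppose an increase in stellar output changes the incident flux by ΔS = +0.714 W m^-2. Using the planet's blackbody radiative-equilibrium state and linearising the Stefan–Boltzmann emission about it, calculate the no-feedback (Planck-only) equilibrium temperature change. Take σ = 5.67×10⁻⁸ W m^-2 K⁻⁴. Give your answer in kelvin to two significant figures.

By the inverse-square law, S = 1366/9.72² = 14.46 W m^-2.
Unperturbed T_e = [14.46·(1−0.24)/(4σ)]^¼ = 83.43 K.
ΔF = Δ[S(1−α)]/4 = (1−0.24)·+0.714/4 = 0.1357 W m^-2.
Planck response: λ_P = 4σT_e³ = 4·5.67×10⁻⁸·(83.43)³ = 0.1317 W m^-2/K.
Hence the no-feedback warming is ΔF/(4σT_e³) = 1.03 K.

1.0 kelvin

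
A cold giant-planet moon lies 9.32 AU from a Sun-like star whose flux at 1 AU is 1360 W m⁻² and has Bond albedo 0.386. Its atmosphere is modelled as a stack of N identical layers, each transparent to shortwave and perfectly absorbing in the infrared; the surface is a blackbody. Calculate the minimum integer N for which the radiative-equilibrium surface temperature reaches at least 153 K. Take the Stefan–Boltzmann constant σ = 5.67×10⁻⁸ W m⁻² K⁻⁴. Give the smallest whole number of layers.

12

Flux at the orbit: S = 1360/(9.32)² = 15.66 W m⁻².
Top-of-atmosphere balance: σT_e⁴ = S(1−α)/4 = 2.403 W m⁻² → T_e = 80.69 K.
Need (N+1)T_e⁴ ≥ T_s⁴, i.e. N+1 ≥ (153/80.69)⁴ = 12.928.
Rounding up, N = 12.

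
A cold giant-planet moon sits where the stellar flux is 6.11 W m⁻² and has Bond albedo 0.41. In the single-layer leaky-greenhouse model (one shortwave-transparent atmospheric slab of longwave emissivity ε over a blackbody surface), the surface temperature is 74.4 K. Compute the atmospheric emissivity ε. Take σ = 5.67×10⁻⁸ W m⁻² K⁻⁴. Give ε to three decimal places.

0.962

First, T_e = [6.110·(1−0.41)/(4σ)]^(1/4) = 63.14 K.
Since (2−ε)/2 = (T_e/T_s)⁴ = 0.5188, ε = 0.9625.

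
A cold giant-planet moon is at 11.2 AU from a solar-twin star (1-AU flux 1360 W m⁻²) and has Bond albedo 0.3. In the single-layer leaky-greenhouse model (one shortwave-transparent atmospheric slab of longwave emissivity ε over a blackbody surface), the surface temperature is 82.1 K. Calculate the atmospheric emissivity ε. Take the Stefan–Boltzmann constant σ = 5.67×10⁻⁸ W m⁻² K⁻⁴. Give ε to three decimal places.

0.527

Irradiance scales as 1/d², so S = 1360 W m⁻² × (1/11.2)² = 10.84 W m⁻².
TOA balance gives T_e = 76.06 K.
Since (2−ε)/2 = (T_e/T_s)⁴ = 0.7365, ε = 0.5270.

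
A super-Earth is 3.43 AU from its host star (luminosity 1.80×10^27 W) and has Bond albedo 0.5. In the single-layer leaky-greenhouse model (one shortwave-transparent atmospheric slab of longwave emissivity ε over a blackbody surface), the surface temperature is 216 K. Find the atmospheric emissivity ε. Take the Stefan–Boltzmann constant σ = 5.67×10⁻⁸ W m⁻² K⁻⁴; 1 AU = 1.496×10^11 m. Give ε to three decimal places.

Orbital distance: d = 3.43 AU = 5.131×10^11 m.
Flux at the orbit: S = L/(4πd²) = 1.80×10^27/(4π·(5.13×10^11)²) = 544.0 W m⁻².
Effective temperature: T_e = [S(1−α)/(4σ)]^(1/4) = 186.1 K.
Inverting T_s⁴ = 2T_e⁴/(2−ε): (T_e/T_s)⁴ = 0.5510, so ε = 2(1 − 0.5510) = 0.8981.

0.898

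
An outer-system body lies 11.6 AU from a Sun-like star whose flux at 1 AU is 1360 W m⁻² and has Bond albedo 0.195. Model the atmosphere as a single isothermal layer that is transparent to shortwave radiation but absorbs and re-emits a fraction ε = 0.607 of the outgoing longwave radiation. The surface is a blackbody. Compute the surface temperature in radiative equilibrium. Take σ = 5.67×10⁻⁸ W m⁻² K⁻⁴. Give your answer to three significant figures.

Irradiance scales as 1/d², so S = 1360 W m⁻² × (1/11.6)² = 10.11 W m⁻².
Effective emission temperature (TOA balance): σT_e⁴ = S(1−α)/4 = 2.034 W m⁻² → T_e = 77.39 K.
The surface balance (absorbed SW + ε·downward IR = σT_s⁴) with T_a⁴ = T_s⁴/2 reduces to T_s = T_e·[2/(2−ε)]^¼ = 84.72 K.

84.7 K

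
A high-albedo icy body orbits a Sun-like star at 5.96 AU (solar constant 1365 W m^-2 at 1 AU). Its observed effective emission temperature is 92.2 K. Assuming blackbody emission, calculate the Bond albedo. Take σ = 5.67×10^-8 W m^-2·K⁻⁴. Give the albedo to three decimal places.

Flux at the orbit: S = 1365/(5.96)² = 38.43 W m^-2.
Rearranging the radiative balance, α = 1 − 4σT⁴/S.
σT⁴ = 4.097 W m^-2, so 4σT⁴ = 16.39 W m^-2.
1−α = 16.39/38.43 = 0.4265, so α = 0.5735.

0.573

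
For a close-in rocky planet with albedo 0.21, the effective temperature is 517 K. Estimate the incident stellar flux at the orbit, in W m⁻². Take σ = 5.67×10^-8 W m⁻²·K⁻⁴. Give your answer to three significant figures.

From S(1−α)/4 = σT⁴: S = 4σT⁴/(1−α).
σT⁴ = 5.67×10⁻⁸·(517)⁴ = 4051 W m⁻².
S = 4·4051/0.79 = 20510 W m⁻².

20500 W m⁻²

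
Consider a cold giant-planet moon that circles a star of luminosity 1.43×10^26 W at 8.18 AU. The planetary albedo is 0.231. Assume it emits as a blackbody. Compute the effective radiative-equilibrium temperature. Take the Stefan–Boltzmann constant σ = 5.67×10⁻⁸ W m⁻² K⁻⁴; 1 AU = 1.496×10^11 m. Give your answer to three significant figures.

71.2 K

Orbital distance: d = 8.18 AU = 1.224×10^12 m.
Flux at the orbit: S = L/(4πd²) = 1.43×10^26/(4π·(1.22×10^12)²) = 7.599 W m⁻².
The planet absorbs (1−α)S over its disc πR² and re-emits over 4πR², so the mean absorbed flux is (1−0.231)·7.599/4 = 1.461 W m⁻².
In equilibrium σT⁴ equals this, so T = 71.25 K.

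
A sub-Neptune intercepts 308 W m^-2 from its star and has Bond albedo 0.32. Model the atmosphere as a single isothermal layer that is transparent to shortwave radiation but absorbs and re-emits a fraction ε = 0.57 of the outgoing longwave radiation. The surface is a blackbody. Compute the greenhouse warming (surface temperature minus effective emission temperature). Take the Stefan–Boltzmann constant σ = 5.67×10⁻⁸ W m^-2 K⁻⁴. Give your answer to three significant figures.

Effective emission temperature (TOA balance): σT_e⁴ = S(1−α)/4 = 52.36 W m^-2 → T_e = 174.3 K.
For a single slab of emissivity ε, T_s⁴ = 2T_e⁴/(2−ε); thus T_s = 174.3·(1.399)^(1/4) = 189.6 K.
T_s − T_e = 189.6 − 174.3 = 15.25 K.

15.3 K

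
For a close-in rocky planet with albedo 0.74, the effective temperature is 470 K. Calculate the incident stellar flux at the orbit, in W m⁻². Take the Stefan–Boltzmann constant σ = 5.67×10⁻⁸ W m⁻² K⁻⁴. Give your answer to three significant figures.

42600 W m⁻²

Invert the energy balance for S: S = 4σT⁴/(1−α).
σT⁴ = 5.67×10⁻⁸·(470)⁴ = 2767 W m⁻².
S = 4·2767/0.26 = 42570 W m⁻².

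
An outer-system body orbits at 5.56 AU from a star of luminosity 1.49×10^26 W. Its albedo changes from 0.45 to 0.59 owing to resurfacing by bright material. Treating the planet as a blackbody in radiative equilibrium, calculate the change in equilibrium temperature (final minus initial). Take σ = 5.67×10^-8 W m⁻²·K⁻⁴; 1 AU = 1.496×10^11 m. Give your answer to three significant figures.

-5.69 kelvin

d = 5.56 × 1.496×10^11 m = 8.318×10^11 m.
Spreading L over a sphere of radius d: S = 1.49×10^26/(4π·8.32×10^11²) = 17.14 W m⁻².
With α = 0.45, T₁ = 80.29 K.
With α = 0.59, T₂ = 74.61 K.
ΔT = T₂ − T₁ = -5.685 K.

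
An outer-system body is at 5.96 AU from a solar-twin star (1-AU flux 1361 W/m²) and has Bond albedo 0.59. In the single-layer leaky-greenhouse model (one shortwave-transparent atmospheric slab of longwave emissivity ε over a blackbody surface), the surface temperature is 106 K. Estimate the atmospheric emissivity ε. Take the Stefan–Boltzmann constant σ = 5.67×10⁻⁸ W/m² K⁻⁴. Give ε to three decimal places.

By the inverse-square law, S = 1361/5.96² = 38.31 W/m².
First, T_e = [38.31·(1−0.59)/(4σ)]^(1/4) = 91.23 K.
Since (2−ε)/2 = (T_e/T_s)⁴ = 0.5486, ε = 0.9027.

0.903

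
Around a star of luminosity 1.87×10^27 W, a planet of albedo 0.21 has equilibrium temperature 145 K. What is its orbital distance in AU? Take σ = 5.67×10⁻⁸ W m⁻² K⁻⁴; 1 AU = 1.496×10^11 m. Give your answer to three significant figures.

7.24 AU

The flux needed for this T is 4σT⁴/(1−0.21) = 126.9 W m⁻².
Then d = [L/(4πS)]^(1/2) = 1.083×10^12 m, i.e. 7.238 AU.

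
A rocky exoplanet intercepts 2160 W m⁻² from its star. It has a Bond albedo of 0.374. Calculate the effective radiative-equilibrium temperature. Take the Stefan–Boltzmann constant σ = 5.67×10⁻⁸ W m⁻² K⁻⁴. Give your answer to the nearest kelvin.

Absorbed flux (global mean): S(1−α)/4 = 2160·0.626/4 = 338.0 W m⁻².
In equilibrium σT⁴ equals this, so T = 277.9 K.

278 K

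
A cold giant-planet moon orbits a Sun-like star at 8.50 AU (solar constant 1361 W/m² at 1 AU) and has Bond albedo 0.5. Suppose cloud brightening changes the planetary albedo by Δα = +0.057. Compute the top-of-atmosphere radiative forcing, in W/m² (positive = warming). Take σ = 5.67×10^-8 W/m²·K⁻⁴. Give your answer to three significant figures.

-0.268 W/m²

Flux at the orbit: S = 1361/(8.50)² = 18.84 W/m².
ΔF = −(S/4)Δα = −(18.84/4)×(+0.057) = -0.2684 W/m².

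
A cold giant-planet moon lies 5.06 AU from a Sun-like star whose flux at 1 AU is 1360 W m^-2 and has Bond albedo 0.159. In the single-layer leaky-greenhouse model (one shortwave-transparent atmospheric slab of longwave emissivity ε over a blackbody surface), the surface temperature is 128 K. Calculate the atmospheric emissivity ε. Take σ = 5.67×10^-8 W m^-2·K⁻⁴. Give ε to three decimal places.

Flux at the orbit: S = 1360/(5.06)² = 53.12 W m^-2.
TOA balance gives T_e = 118.5 K.
Since (2−ε)/2 = (T_e/T_s)⁴ = 0.7338, ε = 0.5325.

0.532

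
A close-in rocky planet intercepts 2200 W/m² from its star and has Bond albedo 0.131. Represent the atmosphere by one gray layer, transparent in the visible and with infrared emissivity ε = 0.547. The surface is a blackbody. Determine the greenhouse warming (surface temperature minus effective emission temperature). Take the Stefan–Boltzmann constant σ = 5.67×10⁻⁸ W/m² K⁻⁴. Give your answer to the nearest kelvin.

25 K

At the top of the atmosphere, σT_e⁴ = S(1−α)/4 = 477.9 W/m², giving T_e = 303.0 K.
The surface balance (absorbed SW + ε·downward IR = σT_s⁴) with T_a⁴ = T_s⁴/2 reduces to T_s = T_e·[2/(2−ε)]^¼ = 328.2 K.
T_s − T_e = 328.2 − 303.0 = 25.20 K.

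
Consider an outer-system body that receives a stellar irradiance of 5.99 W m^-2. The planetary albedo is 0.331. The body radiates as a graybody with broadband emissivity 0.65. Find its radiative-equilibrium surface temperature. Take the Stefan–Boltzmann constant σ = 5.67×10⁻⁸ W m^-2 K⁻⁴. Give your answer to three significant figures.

72.2 K

Absorbed flux (global mean): S(1−α)/4 = 5.990·0.669/4 = 1.002 W m^-2.
Radiative balance εσT⁴ = 1.002 gives T = [1.002/(0.65·σ)]^(1/4) = 72.21 K.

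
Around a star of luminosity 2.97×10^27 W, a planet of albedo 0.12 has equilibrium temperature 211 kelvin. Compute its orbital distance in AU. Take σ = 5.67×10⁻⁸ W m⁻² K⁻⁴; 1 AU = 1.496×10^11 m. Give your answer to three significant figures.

4.55 AU

Required flux: S = 4σT⁴/(1−α) = 510.8 W m⁻².
From L = 4πd²S, d = √(2.97×10^27/(4π·510.8)) = 6.802×10^11 m = 4.547 AU.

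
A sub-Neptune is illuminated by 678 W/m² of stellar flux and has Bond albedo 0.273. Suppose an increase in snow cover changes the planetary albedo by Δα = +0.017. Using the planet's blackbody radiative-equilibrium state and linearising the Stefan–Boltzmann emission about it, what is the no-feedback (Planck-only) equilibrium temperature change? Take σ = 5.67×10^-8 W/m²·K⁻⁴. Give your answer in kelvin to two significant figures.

-1.3 K

Unperturbed T_e = [678.0·(1−0.273)/(4σ)]^¼ = 215.9 K.
TOA radiative forcing: ΔF = −S·Δα/4 = −678.0·(+0.017)/4 = -2.882 W/m².
The Planck feedback parameter is 4σT_e³ = 2.283 W/m²/K.
ΔT₀ = ΔF/λ_P = -2.882/2.283 = -1.26 K.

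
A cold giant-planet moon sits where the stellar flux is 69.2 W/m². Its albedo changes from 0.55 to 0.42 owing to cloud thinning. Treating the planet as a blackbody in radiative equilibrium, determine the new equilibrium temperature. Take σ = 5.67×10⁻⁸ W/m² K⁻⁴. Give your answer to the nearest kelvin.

115 K

T₂ = [S(1−α₂)/(4σ)]^(1/4) = [69.20·0.58/(4σ)]^(1/4) = 115.3 K.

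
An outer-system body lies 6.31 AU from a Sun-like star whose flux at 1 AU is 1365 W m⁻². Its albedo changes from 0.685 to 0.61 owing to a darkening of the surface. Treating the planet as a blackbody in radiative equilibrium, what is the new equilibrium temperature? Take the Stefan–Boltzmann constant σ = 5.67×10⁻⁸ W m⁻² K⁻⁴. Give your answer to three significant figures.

87.6 kelvin

Irradiance scales as 1/d², so S = 1365 W m⁻² × (1/6.31)² = 34.28 W m⁻².
T₂ = [S(1−α₂)/(4σ)]^(1/4) = [34.28·0.39/(4σ)]^(1/4) = 87.62 K.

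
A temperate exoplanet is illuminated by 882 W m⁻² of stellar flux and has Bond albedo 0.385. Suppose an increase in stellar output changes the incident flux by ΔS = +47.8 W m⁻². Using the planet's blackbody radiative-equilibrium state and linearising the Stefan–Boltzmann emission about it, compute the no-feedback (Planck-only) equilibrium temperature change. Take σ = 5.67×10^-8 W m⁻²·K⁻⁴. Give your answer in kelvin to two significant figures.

The baseline emission temperature is T_e = 221.1 K.
TOA radiative forcing: ΔF = (1−α)ΔS/4 = 0.615·(+47.8)/4 = 7.349 W m⁻².
Planck response: λ_P = 4σT_e³ = 4·5.67×10⁻⁸·(221.1)³ = 2.453 W m⁻²/K.
ΔT₀ = ΔF/λ_P = 7.349/2.453 = 3.00 K.

3.0 kelvin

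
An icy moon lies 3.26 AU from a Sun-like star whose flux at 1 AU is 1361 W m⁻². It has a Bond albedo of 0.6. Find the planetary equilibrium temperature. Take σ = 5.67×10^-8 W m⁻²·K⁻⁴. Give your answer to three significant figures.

Irradiance scales as 1/d², so S = 1361 W m⁻² × (1/3.26)² = 128.1 W m⁻².
Absorbed flux (global mean): S(1−α)/4 = 128.1·0.4/4 = 12.81 W m⁻².
Set σT⁴ = 12.81 → T = (12.81/σ)^(1/4) = 122.6 K.

123 K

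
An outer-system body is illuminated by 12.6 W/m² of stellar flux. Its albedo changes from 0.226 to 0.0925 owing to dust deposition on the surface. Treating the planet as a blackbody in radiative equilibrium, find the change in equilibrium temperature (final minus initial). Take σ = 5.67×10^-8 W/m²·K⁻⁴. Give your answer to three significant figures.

3.29 K

With α = 0.226, T₁ = 80.98 K.
Final:   T₂ = [S(1−0.0925)/(4σ)]^(1/4) = 84.26 K.
Change: 84.26 − 80.98 = 3.286 K.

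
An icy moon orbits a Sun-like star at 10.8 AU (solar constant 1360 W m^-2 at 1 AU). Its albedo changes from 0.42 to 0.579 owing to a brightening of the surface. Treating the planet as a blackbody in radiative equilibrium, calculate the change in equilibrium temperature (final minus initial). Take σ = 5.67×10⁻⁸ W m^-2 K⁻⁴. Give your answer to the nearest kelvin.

Irradiance scales as 1/d², so S = 1360 W m^-2 × (1/10.8)² = 11.66 W m^-2.
With α = 0.42, T₁ = 73.90 K.
After:  T₂ = [11.66·0.421/(4σ)]^(1/4) = 68.21 K.
Change: 68.21 − 73.90 = -5.688 K.

-6 kelvin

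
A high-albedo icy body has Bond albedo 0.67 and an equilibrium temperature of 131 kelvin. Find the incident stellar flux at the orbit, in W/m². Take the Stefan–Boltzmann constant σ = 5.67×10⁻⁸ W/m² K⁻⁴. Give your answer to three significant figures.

202 W/m²

From S(1−α)/4 = σT⁴: S = 4σT⁴/(1−α).
σT⁴ = 5.67×10⁻⁸·(131)⁴ = 16.70 W/m².
S = 4·16.70/0.33 = 202.4 W/m².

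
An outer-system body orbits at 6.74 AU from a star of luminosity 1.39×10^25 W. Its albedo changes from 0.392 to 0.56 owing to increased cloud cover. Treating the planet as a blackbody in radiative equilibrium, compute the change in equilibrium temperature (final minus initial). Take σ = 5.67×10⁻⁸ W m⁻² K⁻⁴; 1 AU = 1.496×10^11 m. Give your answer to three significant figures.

-3.21 K

Orbital distance: d = 6.74 AU = 1.008×10^12 m.
Flux at the orbit: S = L/(4πd²) = 1.39×10^25/(4π·(1.01×10^12)²) = 1.088 W m⁻².
With α = 0.392, T₁ = 41.33 K.
With α = 0.56, T₂ = 38.12 K.
Change: 38.12 − 41.33 = -3.210 K.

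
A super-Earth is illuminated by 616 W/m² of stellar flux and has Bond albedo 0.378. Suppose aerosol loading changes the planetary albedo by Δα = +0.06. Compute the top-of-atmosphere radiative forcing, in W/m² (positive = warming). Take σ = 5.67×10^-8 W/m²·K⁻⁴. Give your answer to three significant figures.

-9.24 W/m²

TOA radiative forcing: ΔF = −S·Δα/4 = −616.0·(+0.06)/4 = -9.240 W/m².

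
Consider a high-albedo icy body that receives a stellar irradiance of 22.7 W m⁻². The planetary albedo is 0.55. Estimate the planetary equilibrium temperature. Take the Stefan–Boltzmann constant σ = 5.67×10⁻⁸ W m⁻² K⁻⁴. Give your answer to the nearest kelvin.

82 kelvin

The planet absorbs (1−α)S over its disc πR² and re-emits over 4πR², so the mean absorbed flux is (1−0.55)·22.70/4 = 2.554 W m⁻².
Set σT⁴ = 2.554 → T = (2.554/σ)^(1/4) = 81.92 K.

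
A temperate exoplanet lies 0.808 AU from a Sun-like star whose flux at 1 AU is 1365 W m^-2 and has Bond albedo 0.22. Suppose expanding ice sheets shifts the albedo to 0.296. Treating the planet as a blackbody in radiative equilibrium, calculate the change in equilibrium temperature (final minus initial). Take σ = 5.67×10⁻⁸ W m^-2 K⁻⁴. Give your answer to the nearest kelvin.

-7 K

Flux at the orbit: S = 1365/(0.808)² = 2091 W m^-2.
Initial: T₁ = [S(1−0.22)/(4σ)]^(1/4) = 291.2 K.
Final:   T₂ = [S(1−0.296)/(4σ)]^(1/4) = 283.8 K.
Change: 283.8 − 291.2 = -7.368 K.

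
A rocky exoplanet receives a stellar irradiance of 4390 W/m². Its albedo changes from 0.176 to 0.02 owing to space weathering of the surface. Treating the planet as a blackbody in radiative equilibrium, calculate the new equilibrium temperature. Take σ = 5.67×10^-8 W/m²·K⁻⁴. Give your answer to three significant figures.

With the new albedo, S(1−α₂)/4 = 1076 W/m², so T₂ = 371.1 K.

371 kelvin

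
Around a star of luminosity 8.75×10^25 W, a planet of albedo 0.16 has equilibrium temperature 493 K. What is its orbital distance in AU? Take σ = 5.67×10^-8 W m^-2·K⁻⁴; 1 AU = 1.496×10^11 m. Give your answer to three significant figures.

0.140 AU

Energy balance gives S = 4σT⁴/(1−α) = 15950 W m^-2.
From L = 4πd²S, d = √(8.75×10^25/(4π·15950)) = 2.089×10^10 m = 0.1397 AU.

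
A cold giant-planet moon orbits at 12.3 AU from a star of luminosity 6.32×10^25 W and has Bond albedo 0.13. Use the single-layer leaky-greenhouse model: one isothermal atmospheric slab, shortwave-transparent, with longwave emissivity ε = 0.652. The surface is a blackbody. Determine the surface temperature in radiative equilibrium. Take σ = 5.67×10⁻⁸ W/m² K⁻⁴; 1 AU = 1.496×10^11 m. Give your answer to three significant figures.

53.9 K

Orbital distance: d = 12.3 AU = 1.840×10^12 m.
Flux at the orbit: S = L/(4πd²) = 6.32×10^25/(4π·(1.84×10^12)²) = 1.485 W/m².
The planet radiates to space at T_e = [S(1−α)/(4σ)]^(1/4) = 48.86 K.
For a single slab of emissivity ε, T_s⁴ = 2T_e⁴/(2−ε); thus T_s = 48.86·(1.484)^(1/4) = 53.92 K.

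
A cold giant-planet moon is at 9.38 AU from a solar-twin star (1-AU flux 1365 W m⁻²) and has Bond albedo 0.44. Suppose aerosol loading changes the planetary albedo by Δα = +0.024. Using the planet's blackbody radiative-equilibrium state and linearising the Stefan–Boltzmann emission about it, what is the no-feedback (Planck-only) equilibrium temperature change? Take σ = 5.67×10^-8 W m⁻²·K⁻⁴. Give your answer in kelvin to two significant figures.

-0.84 kelvin

Flux at the orbit: S = 1365/(9.38)² = 15.51 W m⁻².
Reference equilibrium: T_e = [S(1−α)/(4σ)]^(1/4) = 78.67 K.
TOA radiative forcing: ΔF = −S·Δα/4 = −15.51·(+0.024)/4 = -0.09308 W m⁻².
Linearising σT⁴ gives d(σT⁴)/dT = 4σT_e³ = 0.1104 W m⁻² per K.
ΔT₀ = ΔF/λ_P = -0.09308/0.1104 = -0.843 K.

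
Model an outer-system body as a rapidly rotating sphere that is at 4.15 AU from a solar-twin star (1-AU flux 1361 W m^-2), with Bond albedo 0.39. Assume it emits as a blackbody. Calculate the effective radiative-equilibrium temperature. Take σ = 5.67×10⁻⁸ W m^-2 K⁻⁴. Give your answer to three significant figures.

Flux at the orbit: S = 1361/(4.15)² = 79.02 W m^-2.
The planet absorbs (1−α)S over its disc πR² and re-emits over 4πR², so the mean absorbed flux is (1−0.39)·79.02/4 = 12.05 W m^-2.
Balancing against σT⁴: T = (12.05/5.67×10⁻⁸)^(1/4) = 120.7 K.

121 K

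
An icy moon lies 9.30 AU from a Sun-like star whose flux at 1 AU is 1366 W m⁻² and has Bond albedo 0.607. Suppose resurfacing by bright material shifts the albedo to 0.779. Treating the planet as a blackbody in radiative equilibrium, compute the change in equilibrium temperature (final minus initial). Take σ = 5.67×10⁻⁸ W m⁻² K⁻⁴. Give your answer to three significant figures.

Irradiance scales as 1/d², so S = 1366 W m⁻² × (1/9.30)² = 15.79 W m⁻².
With α = 0.607, T₁ = 72.33 K.
After:  T₂ = [15.79·0.221/(4σ)]^(1/4) = 62.63 K.
Change: 62.63 − 72.33 = -9.695 K.

-9.69 kelvin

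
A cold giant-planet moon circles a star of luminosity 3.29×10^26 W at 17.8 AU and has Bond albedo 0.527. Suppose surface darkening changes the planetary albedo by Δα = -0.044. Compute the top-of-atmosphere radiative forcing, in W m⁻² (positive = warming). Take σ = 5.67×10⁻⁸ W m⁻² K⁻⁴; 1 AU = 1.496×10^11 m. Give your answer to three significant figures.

d = 17.8 × 1.496×10^11 m = 2.663×10^12 m.
Spreading L over a sphere of radius d: S = 3.29×10^26/(4π·2.66×10^12²) = 3.692 W m⁻².
TOA radiative forcing: ΔF = −S·Δα/4 = −3.692·(-0.044)/4 = 0.04061 W m⁻².

0.0406 W m⁻²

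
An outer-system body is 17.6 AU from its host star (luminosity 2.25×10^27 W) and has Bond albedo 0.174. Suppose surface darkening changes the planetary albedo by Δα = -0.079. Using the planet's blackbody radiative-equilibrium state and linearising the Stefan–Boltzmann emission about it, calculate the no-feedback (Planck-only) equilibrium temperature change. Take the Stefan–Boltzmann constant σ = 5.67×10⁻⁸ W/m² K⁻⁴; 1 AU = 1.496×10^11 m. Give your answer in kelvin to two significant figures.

d = 17.6 × 1.496×10^11 m = 2.633×10^12 m.
Flux at the orbit: S = L/(4πd²) = 2.25×10^27/(4π·(2.63×10^12)²) = 25.83 W/m².
Unperturbed T_e = [25.83·(1−0.174)/(4σ)]^¼ = 98.48 K.
The change in absorbed flux is Δ[S(1−α)/4] = −SΔα/4 = 0.5101 W/m².
Planck response: λ_P = 4σT_e³ = 4·5.67×10⁻⁸·(98.48)³ = 0.2166 W/m²/K.
Hence the no-feedback warming is ΔF/(4σT_e³) = 2.35 K.

2.4 kelvin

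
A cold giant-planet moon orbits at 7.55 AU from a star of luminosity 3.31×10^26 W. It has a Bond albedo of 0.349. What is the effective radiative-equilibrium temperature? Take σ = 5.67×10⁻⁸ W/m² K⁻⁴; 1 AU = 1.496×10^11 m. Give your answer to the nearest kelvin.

Orbital distance: d = 7.55 AU = 1.129×10^12 m.
S = L/(4πd²) = 20.65 W/m².
Absorbed flux (global mean): S(1−α)/4 = 20.65·0.651/4 = 3.360 W/m².
Set σT⁴ = 3.360 → T = (3.360/σ)^(1/4) = 87.74 K.

88 K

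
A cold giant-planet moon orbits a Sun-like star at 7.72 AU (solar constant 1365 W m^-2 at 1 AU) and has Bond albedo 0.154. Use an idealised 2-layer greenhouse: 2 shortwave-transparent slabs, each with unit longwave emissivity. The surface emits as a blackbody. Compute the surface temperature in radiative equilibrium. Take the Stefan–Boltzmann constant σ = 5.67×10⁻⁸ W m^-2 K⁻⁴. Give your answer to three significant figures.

127 kelvin

Flux at the orbit: S = 1365/(7.72)² = 22.90 W m^-2.
Top-of-atmosphere balance: σT_e⁴ = S(1−α)/4 = 4.844 W m^-2 → T_e = 96.14 K.
With N = 2 opaque layers, T_s = (N+1)^(1/4)·T_e = 3^(1/4)·96.14 = 126.5 K.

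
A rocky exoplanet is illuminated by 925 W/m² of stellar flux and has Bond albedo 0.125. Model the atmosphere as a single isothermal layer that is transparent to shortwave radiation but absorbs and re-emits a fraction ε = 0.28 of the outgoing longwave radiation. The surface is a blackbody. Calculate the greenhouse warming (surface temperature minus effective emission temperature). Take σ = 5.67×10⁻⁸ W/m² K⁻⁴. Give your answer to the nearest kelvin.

Effective emission temperature (TOA balance): σT_e⁴ = S(1−α)/4 = 202.3 W/m² → T_e = 244.4 K.
For a single slab of emissivity ε, T_s⁴ = 2T_e⁴/(2−ε); thus T_s = 244.4·(1.163)^(1/4) = 253.8 K.
The atmosphere warms the surface by 9.392 K.

9 K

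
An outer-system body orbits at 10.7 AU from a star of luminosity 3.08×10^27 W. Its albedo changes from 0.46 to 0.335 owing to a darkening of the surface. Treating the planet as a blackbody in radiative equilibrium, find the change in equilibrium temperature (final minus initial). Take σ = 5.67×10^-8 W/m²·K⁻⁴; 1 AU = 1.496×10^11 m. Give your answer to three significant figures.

6.56 K

d = 10.7 × 1.496×10^11 m = 1.601×10^12 m.
Spreading L over a sphere of radius d: S = 3.08×10^27/(4π·1.60×10^12²) = 95.66 W/m².
With α = 0.46, T₁ = 122.8 K.
Final:   T₂ = [S(1−0.335)/(4σ)]^(1/4) = 129.4 K.
Change: 129.4 − 122.8 = 6.564 K.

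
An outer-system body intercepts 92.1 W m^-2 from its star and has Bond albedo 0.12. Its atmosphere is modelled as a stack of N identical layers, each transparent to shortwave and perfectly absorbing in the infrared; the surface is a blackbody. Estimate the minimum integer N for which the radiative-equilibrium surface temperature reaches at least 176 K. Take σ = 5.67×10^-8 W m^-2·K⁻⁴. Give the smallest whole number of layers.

2

OLR = S(1−α)/4 = 20.26 W m^-2; the top layer radiates at T_e = 137.5 K.
Need (N+1)T_e⁴ ≥ T_s⁴, i.e. N+1 ≥ (176/137.5)⁴ = 2.685.
So N ≥ 1.685; the smallest integer is N = 2.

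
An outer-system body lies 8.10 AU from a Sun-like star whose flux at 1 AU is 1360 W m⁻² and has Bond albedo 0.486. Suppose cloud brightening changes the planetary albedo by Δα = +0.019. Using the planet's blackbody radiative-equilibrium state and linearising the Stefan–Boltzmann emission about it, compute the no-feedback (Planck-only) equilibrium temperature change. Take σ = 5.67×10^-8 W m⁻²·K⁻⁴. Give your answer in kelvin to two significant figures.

Irradiance scales as 1/d², so S = 1360 W m⁻² × (1/8.10)² = 20.73 W m⁻².
The baseline emission temperature is T_e = 82.79 K.
The change in absorbed flux is Δ[S(1−α)/4] = −SΔα/4 = -0.09846 W m⁻².
The Planck feedback parameter is 4σT_e³ = 0.1287 W m⁻²/K.
Hence the no-feedback warming is ΔF/(4σT_e³) = -0.765 K.

-0.77 K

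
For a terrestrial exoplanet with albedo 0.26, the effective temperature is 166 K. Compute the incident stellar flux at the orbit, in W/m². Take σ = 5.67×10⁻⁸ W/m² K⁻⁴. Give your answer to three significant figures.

233 W/m²

Invert the energy balance for S: S = 4σT⁴/(1−α).
σT⁴ = 5.67×10⁻⁸·(166)⁴ = 43.05 W/m².
So S = 4×43.05/(1−0.26) = 232.7 W/m².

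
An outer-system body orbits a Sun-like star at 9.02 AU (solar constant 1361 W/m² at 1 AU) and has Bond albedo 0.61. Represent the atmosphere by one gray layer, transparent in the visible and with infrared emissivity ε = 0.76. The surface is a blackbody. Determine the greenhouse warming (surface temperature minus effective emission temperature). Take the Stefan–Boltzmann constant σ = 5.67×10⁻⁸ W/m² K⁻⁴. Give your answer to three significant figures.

9.30 kelvin

Irradiance scales as 1/d², so S = 1361 W/m² × (1/9.02)² = 16.73 W/m².
The planet radiates to space at T_e = [S(1−α)/(4σ)]^(1/4) = 73.23 K.
Surface balance with a leaky layer gives σT_s⁴ = σT_e⁴·2/(2−ε), so T_s = T_e·[2/(2−0.76)]^(1/4) = 82.53 K.
The atmosphere warms the surface by 9.297 K.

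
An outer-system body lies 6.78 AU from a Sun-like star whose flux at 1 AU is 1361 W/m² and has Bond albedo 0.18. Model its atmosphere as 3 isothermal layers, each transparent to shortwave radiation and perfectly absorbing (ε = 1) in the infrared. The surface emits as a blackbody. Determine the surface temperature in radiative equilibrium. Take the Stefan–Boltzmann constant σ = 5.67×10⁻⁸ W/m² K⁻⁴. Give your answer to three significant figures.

144 K

Flux at the orbit: S = 1361/(6.78)² = 29.61 W/m².
OLR = S(1−α)/4 = 6.069 W/m²; the top layer radiates at T_e = 101.7 K.
Layer-by-layer balance gives σT_s⁴ = (N+1)σT_e⁴, so T_s = 4^¼·101.7 = 143.8 K.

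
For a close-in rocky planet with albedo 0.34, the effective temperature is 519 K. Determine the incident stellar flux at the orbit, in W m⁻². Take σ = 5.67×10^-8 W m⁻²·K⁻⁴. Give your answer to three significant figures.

24900 W m⁻²

Invert the energy balance for S: S = 4σT⁴/(1−α).
The emitted flux is σT⁴ = 4114 W m⁻².
S = 4·4114/0.66 = 24930 W m⁻².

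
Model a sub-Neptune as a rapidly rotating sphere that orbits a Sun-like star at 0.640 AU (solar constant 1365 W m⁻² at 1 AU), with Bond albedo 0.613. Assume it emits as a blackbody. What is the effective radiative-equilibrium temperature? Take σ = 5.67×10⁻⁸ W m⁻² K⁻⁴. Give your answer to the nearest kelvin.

275 K

Flux at the orbit: S = 1365/(0.640)² = 3333 W m⁻².
Averaging over the sphere, the absorbed flux is S(1−α)/4 = 322.4 W m⁻².
Set σT⁴ = 322.4 → T = (322.4/σ)^(1/4) = 274.6 K.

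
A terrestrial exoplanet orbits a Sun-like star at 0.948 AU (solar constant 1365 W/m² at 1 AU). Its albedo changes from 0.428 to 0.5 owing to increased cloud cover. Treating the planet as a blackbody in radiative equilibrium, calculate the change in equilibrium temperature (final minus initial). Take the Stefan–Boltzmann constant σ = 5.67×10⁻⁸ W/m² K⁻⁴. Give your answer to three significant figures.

-8.23 K

Flux at the orbit: S = 1365/(0.948)² = 1519 W/m².
With α = 0.428, T₁ = 248.8 K.
Final:   T₂ = [S(1−0.5)/(4σ)]^(1/4) = 240.6 K.
ΔT = T₂ − T₁ = -8.228 K.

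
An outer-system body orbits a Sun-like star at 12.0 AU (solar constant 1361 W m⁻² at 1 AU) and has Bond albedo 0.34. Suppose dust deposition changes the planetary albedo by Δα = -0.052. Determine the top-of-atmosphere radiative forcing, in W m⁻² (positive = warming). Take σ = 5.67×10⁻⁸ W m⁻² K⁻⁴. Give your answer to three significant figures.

0.123 W m⁻²

Irradiance scales as 1/d², so S = 1361 W m⁻² × (1/12.0)² = 9.451 W m⁻².
ΔF = −(S/4)Δα = −(9.451/4)×(-0.052) = 0.1229 W m⁻².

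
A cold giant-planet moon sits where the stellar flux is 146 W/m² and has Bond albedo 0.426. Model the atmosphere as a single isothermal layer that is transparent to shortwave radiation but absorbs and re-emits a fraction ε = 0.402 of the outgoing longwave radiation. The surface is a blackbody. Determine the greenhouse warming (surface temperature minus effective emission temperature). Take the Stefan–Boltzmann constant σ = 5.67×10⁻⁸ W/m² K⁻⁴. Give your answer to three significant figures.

8.00 kelvin

The planet radiates to space at T_e = [S(1−α)/(4σ)]^(1/4) = 138.6 K.
For a single slab of emissivity ε, T_s⁴ = 2T_e⁴/(2−ε); thus T_s = 138.6·(1.252)^(1/4) = 146.6 K.
T_s − T_e = 146.6 − 138.6 = 8.000 K.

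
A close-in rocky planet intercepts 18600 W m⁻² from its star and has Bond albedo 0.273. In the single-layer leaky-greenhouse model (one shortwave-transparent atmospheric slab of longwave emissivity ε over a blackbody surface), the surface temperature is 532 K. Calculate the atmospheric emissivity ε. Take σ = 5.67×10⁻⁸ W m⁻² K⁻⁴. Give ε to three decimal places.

0.511

Effective temperature: T_e = [S(1−α)/(4σ)]^(1/4) = 494.1 K.
Inverting T_s⁴ = 2T_e⁴/(2−ε): (T_e/T_s)⁴ = 0.7443, so ε = 2(1 − 0.7443) = 0.5114.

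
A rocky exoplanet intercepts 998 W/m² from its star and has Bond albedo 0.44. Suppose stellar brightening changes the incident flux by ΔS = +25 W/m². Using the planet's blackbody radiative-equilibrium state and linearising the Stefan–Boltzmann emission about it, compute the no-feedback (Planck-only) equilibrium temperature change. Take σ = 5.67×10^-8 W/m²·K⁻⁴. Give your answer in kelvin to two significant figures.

1.4 K

Reference equilibrium: T_e = [S(1−α)/(4σ)]^(1/4) = 222.8 K.
TOA radiative forcing: ΔF = (1−α)ΔS/4 = 0.56·(+25)/4 = 3.500 W/m².
Linearising σT⁴ gives d(σT⁴)/dT = 4σT_e³ = 2.508 W/m² per K.
So ΔT₀ = 3.500/2.508 = 1.40 K.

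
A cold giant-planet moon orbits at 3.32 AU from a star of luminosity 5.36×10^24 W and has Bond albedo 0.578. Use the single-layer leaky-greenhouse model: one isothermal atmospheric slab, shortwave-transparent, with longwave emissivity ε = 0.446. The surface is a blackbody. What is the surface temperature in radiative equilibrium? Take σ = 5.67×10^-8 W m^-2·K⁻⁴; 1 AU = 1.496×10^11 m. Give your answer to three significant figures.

d = 3.32 × 1.496×10^11 m = 4.967×10^11 m.
Spreading L over a sphere of radius d: S = 5.36×10^24/(4π·4.97×10^11²) = 1.729 W m^-2.
The planet radiates to space at T_e = [S(1−α)/(4σ)]^(1/4) = 42.35 K.
The surface balance (absorbed SW + ε·downward IR = σT_s⁴) with T_a⁴ = T_s⁴/2 reduces to T_s = T_e·[2/(2−ε)]^¼ = 45.11 K.

45.1 kelvin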